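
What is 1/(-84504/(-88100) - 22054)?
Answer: -22025/485718224 ≈ -4.5345e-5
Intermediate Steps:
1/(-84504/(-88100) - 22054) = 1/(-84504*(-1/88100) - 22054) = 1/(21126/22025 - 22054) = 1/(-485718224/22025) = -22025/485718224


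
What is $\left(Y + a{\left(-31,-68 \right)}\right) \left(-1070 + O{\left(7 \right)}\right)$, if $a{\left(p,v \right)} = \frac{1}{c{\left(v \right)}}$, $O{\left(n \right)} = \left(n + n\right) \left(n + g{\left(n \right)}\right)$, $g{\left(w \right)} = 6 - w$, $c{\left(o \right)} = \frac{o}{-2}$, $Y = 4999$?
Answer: $-4929043$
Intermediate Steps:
$c{\left(o \right)} = - \frac{o}{2}$ ($c{\left(o \right)} = o \left(- \frac{1}{2}\right) = - \frac{o}{2}$)
$O{\left(n \right)} = 12 n$ ($O{\left(n \right)} = \left(n + n\right) \left(n - \left(-6 + n\right)\right) = 2 n 6 = 12 n$)
$a{\left(p,v \right)} = - \frac{2}{v}$ ($a{\left(p,v \right)} = \frac{1}{\left(- \frac{1}{2}\right) v} = - \frac{2}{v}$)
$\left(Y + a{\left(-31,-68 \right)}\right) \left(-1070 + O{\left(7 \right)}\right) = \left(4999 - \frac{2}{-68}\right) \left(-1070 + 12 \cdot 7\right) = \left(4999 - - \frac{1}{34}\right) \left(-1070 + 84\right) = \left(4999 + \frac{1}{34}\right) \left(-986\right) = \frac{169967}{34} \left(-986\right) = -4929043$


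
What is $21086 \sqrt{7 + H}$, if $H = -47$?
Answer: $42172 i \sqrt{10} \approx 1.3336 \cdot 10^{5} i$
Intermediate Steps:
$21086 \sqrt{7 + H} = 21086 \sqrt{7 - 47} = 21086 \sqrt{-40} = 21086 \cdot 2 i \sqrt{10} = 42172 i \sqrt{10}$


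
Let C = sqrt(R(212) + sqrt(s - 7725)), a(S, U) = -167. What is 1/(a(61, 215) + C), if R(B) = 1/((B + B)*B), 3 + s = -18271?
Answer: 424/(-70808 + sqrt(2)*sqrt(1 + 89888*I*sqrt(25999))) ≈ -0.0063079 - 0.00035842*I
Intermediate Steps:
s = -18274 (s = -3 - 18271 = -18274)
R(B) = 1/(2*B**2) (R(B) = 1/(((2*B))*B) = (1/(2*B))/B = 1/(2*B**2))
C = sqrt(1/89888 + I*sqrt(25999)) (C = sqrt((1/2)/212**2 + sqrt(-18274 - 7725)) = sqrt((1/2)*(1/44944) + sqrt(-25999)) = sqrt(1/89888 + I*sqrt(25999)) ≈ 8.9789 + 8.9789*I)
1/(a(61, 215) + C) = 1/(-167 + sqrt(2 + 179776*I*sqrt(25999))/424)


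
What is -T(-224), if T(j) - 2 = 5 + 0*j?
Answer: -7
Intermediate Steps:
T(j) = 7 (T(j) = 2 + (5 + 0*j) = 2 + (5 + 0) = 2 + 5 = 7)
-T(-224) = -1*7 = -7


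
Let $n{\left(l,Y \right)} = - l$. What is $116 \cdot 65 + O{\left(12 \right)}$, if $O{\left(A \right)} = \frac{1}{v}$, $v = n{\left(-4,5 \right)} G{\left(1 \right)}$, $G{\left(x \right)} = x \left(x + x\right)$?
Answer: $\frac{60321}{8} \approx 7540.1$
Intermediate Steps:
$G{\left(x \right)} = 2 x^{2}$ ($G{\left(x \right)} = x 2 x = 2 x^{2}$)
$v = 8$ ($v = \left(-1\right) \left(-4\right) 2 \cdot 1^{2} = 4 \cdot 2 \cdot 1 = 4 \cdot 2 = 8$)
$O{\left(A \right)} = \frac{1}{8}$
$116 \cdot 65 + O{\left(12 \right)} = 116 \cdot 65 + \frac{1}{8} = 7540 + \frac{1}{8} = \frac{60321}{8}$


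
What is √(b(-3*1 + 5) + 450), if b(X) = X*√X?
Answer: √(450 + 2*√2) ≈ 21.280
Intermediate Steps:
b(X) = X^(3/2)
√(b(-3*1 + 5) + 450) = √((-3*1 + 5)^(3/2) + 450) = √((-3 + 5)^(3/2) + 450) = √(2^(3/2) + 450) = √(2*√2 + 450) = √(450 + 2*√2)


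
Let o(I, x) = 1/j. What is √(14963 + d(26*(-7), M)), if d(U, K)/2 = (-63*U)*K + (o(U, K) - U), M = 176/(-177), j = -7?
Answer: 5*I*√51005087/413 ≈ 86.462*I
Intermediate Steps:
o(I, x) = -⅐ (o(I, x) = 1/(-7) = -⅐)
M = -176/177 (M = 176*(-1/177) = -176/177 ≈ -0.99435)
d(U, K) = -2/7 - 2*U - 126*K*U (d(U, K) = 2*((-63*U)*K + (-⅐ - U)) = 2*(-63*K*U + (-⅐ - U)) = 2*(-⅐ - U - 63*K*U) = -2/7 - 2*U - 126*K*U)
√(14963 + d(26*(-7), M)) = √(14963 + (-2/7 - 52*(-7) - 126*(-176/177)*26*(-7))) = √(14963 + (-2/7 - 2*(-182) - 126*(-176/177)*(-182))) = √(14963 + (-2/7 + 364 - 1345344/59)) = √(14963 - 9267194/413) = √(-3087475/413) = 5*I*√51005087/413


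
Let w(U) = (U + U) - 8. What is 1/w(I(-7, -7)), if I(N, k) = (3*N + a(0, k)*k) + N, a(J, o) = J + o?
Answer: 1/34 ≈ 0.029412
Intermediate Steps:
I(N, k) = k² + 4*N (I(N, k) = (3*N + (0 + k)*k) + N = (3*N + k*k) + N = (3*N + k²) + N = (k² + 3*N) + N = k² + 4*N)
w(U) = -8 + 2*U (w(U) = 2*U - 8 = -8 + 2*U)
1/w(I(-7, -7)) = 1/(-8 + 2*((-7)² + 4*(-7))) = 1/(-8 + 2*(49 - 28)) = 1/(-8 + 2*21) = 1/(-8 + 42) = 1/34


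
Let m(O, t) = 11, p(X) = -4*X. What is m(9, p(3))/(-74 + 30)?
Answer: -¼ ≈ -0.25000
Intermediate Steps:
m(9, p(3))/(-74 + 30) = 11/(-74 + 30) = 11/(-44) = -1/44*11 = -¼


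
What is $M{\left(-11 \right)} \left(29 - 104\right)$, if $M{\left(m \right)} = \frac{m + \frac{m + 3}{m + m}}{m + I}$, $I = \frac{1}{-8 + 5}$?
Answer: $- \frac{26325}{374} \approx -70.388$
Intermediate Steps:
$I = - \frac{1}{3}$ ($I = \frac{1}{-3} = - \frac{1}{3} \approx -0.33333$)
$M{\left(m \right)} = \frac{m + \frac{3 + m}{2 m}}{- \frac{1}{3} + m}$ ($M{\left(m \right)} = \frac{m + \frac{m + 3}{m + m}}{m - \frac{1}{3}} = \frac{m + \frac{3 + m}{2 m}}{- \frac{1}{3} + m}$)
$M{\left(-11 \right)} \left(29 - 104\right) = \frac{3 \left(3 - 11 + 2 \left(-11\right)^{2}\right)}{2 \left(-11\right) \left(-1 + 3 \left(-11\right)\right)} \left(29 - 104\right) = \frac{3}{2} \left(- \frac{1}{11}\right) \frac{1}{-1 - 33} \left(3 - 11 + 2 \cdot 121\right) \left(-75\right) = \frac{3}{2} \left(- \frac{1}{11}\right) \frac{1}{-34} \left(3 - 11 + 242\right) \left(-75\right) = \frac{3}{2} \left(- \frac{1}{11}\right) \left(- \frac{1}{34}\right) 234 \left(-75\right) = \frac{351}{374} \left(-75\right) = - \frac{26325}{374}$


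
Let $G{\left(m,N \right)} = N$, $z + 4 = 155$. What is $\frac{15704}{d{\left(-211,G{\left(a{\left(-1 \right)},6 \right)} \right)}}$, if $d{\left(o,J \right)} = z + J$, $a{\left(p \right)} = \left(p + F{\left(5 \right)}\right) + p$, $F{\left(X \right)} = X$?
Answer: $\frac{15704}{157} \approx 100.03$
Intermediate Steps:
$z = 151$ ($z = -4 + 155 = 151$)
$a{\left(p \right)} = 5 + 2 p$ ($a{\left(p \right)} = \left(p + 5\right) + p = \left(5 + p\right) + p = 5 + 2 p$)
$d{\left(o,J \right)} = 151 + J$
$\frac{15704}{d{\left(-211,G{\left(a{\left(-1 \right)},6 \right)} \right)}} = \frac{15704}{151 + 6} = \frac{15704}{157}$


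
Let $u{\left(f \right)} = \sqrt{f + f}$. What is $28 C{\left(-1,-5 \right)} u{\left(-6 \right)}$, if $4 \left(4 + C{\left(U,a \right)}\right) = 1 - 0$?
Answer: $- 210 i \sqrt{3} \approx - 363.73 i$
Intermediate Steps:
$u{\left(f \right)} = \sqrt{2} \sqrt{f}$ ($u{\left(f \right)} = \sqrt{2 f} = \sqrt{2} \sqrt{f}$)
$C{\left(U,a \right)} = - \frac{15}{4}$ ($C{\left(U,a \right)} = -4 + \frac{1 - 0}{4} = -4 + \frac{1 + 0}{4} = -4 + \frac{1}{4} \cdot 1 = -4 + \frac{1}{4} = - \frac{15}{4}$)
$28 C{\left(-1,-5 \right)} u{\left(-6 \right)} = 28 \left(- \frac{15}{4}\right) \sqrt{2} \sqrt{-6} = - 105 \sqrt{2} i \sqrt{6} = - 105 \cdot 2 i \sqrt{3} = - 210 i \sqrt{3}$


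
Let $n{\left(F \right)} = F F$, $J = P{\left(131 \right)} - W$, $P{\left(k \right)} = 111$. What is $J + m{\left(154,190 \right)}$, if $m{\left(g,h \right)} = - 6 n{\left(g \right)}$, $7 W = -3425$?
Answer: $- \frac{991870}{7} \approx -1.417 \cdot 10^{5}$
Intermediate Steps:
$W = - \frac{3425}{7}$ ($W = \frac{1}{7} \left(-3425\right) = - \frac{3425}{7} \approx -489.29$)
$J = \frac{4202}{7}$ ($J = 111 - - \frac{3425}{7} = 111 + \frac{3425}{7} = \frac{4202}{7} \approx 600.29$)
$n{\left(F \right)} = F^{2}$
$m{\left(g,h \right)} = - 6 g^{2}$
$J + m{\left(154,190 \right)} = \frac{4202}{7} - 6 \cdot 154^{2} = \frac{4202}{7} - 142296 = - \frac{991870}{7}$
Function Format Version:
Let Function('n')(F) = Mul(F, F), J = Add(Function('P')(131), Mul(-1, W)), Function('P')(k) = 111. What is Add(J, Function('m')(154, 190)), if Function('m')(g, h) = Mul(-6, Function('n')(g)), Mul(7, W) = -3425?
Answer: Rational(-991870, 7) ≈ -1.4170e+5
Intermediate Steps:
W = Rational(-3425, 7) (W = Mul(Rational(1, 7), -3425) = Rational(-3425, 7) ≈ -489.29)
J = Rational(4202, 7) (J = Add(111, Mul(-1, Rational(-3425, 7))) = Add(111, Rational(3425, 7)) = Rational(4202, 7) ≈ 600.29)
Function('n')(F) = Pow(F, 2)
Function('m')(g, h) = Mul(-6, Pow(g, 2))
Add(J, Function('m')(154, 190)) = Add(Rational(4202, 7), Mul(-6, Pow(154, 2))) = Add(Rational(4202, 7), Mul(-6, 23716)) = Add(Rational(4202, 7), -142296) = Rational(-991870, 7)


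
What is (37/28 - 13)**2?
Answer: 106929/784 ≈ 136.39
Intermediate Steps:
(37/28 - 13)**2 = (-327/28)**2 = 106929/784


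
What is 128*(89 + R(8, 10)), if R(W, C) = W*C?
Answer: 21632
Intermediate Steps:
R(W, C) = C*W
128*(89 + R(8, 10)) = 128*(89 + 10*8) = 128*(89 + 80) = 128*169 = 21632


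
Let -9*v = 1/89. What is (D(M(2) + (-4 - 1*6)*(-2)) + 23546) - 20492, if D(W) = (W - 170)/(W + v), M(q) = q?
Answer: 53695986/17621 ≈ 3047.3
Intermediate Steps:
v = -1/801 (v = -⅑/89 = -⅑*1/89 = -1/801 ≈ -0.0012484)
D(W) = (-170 + W)/(-1/801 + W) (D(W) = (W - 170)/(W - 1/801) = (-170 + W)/(-1/801 + W))
(D(M(2) + (-4 - 1*6)*(-2)) + 23546) - 20492 = (801*(-170 + (2 + (-4 - 1*6)*(-2)))/(-1 + 801*(2 + (-4 - 1*6)*(-2))) + 23546) - 20492 = (801*(-170 + (2 + (-4 - 6)*(-2)))/(-1 + 801*(2 + (-4 - 6)*(-2))) + 23546) - 20492 = (801*(-170 + (2 - 10*(-2)))/(-1 + 801*(2 - 10*(-2))) + 23546) - 20492 = (801*(-170 + (2 + 20))/(-1 + 801*(2 + 20)) + 23546) - 20492 = (801*(-170 + 22)/(-1 + 801*22) + 23546) - 20492 = (801*(-148)/(-1 + 17622) + 23546) - 20492 = (801*(-148)/17621 + 23546) - 20492 = (801*(1/17621)*(-148) + 23546) - 20492 = (-118548/17621 + 23546) - 20492 = 414785518/17621 - 20492 = 53695986/17621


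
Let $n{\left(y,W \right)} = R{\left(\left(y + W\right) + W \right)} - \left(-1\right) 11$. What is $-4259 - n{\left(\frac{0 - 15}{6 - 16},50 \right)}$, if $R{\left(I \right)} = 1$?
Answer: $-4271$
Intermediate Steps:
$n{\left(y,W \right)} = 12$ ($n{\left(y,W \right)} = 1 - \left(-1\right) 11 = 1 - -11 = 1 + 11 = 12$)
$-4259 - n{\left(\frac{0 - 15}{6 - 16},50 \right)} = -4259 - 12 = -4271$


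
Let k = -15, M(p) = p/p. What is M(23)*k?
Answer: -15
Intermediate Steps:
M(p) = 1
M(23)*k = 1*(-15) = -15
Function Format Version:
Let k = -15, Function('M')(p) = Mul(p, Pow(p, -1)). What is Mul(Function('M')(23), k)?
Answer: -15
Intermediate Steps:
Function('M')(p) = 1
Mul(Function('M')(23), k) = Mul(1, -15) = -15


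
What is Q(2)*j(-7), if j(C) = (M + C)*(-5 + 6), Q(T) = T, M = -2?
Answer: -18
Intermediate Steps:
j(C) = -2 + C (j(C) = (-2 + C)*(-5 + 6) = (-2 + C)*1 = -2 + C)
Q(2)*j(-7) = 2*(-2 - 7) = 2*(-9) = -18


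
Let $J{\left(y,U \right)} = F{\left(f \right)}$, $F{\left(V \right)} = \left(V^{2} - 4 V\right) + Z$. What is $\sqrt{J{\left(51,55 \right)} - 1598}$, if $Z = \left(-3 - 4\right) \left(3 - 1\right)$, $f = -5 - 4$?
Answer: $i \sqrt{1495} \approx 38.665 i$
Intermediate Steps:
$f = -9$ ($f = -5 - 4 = -9$)
$Z = -14$ ($Z = \left(-7\right) 2 = -14$)
$F{\left(V \right)} = -14 + V^{2} - 4 V$ ($F{\left(V \right)} = \left(V^{2} - 4 V\right) - 14 = -14 + V^{2} - 4 V$)
$J{\left(y,U \right)} = 103$ ($J{\left(y,U \right)} = -14 + \left(-9\right)^{2} - -36 = -14 + 81 + 36 = 103$)
$\sqrt{J{\left(51,55 \right)} - 1598} = \sqrt{103 - 1598} = \sqrt{-1495} = i \sqrt{1495}$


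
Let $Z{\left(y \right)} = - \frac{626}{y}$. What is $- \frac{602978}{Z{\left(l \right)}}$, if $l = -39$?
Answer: $- \frac{11758071}{313} \approx -37566.0$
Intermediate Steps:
$- \frac{602978}{Z{\left(l \right)}} = - \frac{602978}{\left(-626\right) \frac{1}{-39}} = - \frac{602978}{\left(-626\right) \left(- \frac{1}{39}\right)} = - \frac{602978}{\frac{626}{39}} = \left(-602978\right) \frac{39}{626} = - \frac{11758071}{313}$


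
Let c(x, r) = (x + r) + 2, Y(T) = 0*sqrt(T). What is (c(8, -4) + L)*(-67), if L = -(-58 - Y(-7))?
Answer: -4288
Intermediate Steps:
Y(T) = 0
c(x, r) = 2 + r + x (c(x, r) = (r + x) + 2 = 2 + r + x)
L = 58 (L = -(-58 - 1*0) = -(-58 + 0) = -1*(-58) = 58)
(c(8, -4) + L)*(-67) = ((2 - 4 + 8) + 58)*(-67) = (6 + 58)*(-67) = 64*(-67) = -4288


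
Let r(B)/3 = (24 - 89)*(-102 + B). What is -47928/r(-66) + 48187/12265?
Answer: 1651282/669669 ≈ 2.4658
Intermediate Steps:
r(B) = 19890 - 195*B (r(B) = 3*((24 - 89)*(-102 + B)) = 3*(-65*(-102 + B)) = 3*(6630 - 65*B) = 19890 - 195*B)
-47928/r(-66) + 48187/12265 = -47928/(19890 - 195*(-66)) + 48187/12265 = -47928/(19890 + 12870) + 48187*(1/12265) = -47928/32760 + 48187/12265 = -47928*1/32760 + 48187/12265 = -1997/1365 + 48187/12265 = 1651282/669669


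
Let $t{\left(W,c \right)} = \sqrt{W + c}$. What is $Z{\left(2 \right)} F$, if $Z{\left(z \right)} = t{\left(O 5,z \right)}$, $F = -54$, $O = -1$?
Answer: $- 54 i \sqrt{3} \approx - 93.531 i$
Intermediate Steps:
$Z{\left(z \right)} = \sqrt{-5 + z}$ ($Z{\left(z \right)} = \sqrt{\left(-1\right) 5 + z} = \sqrt{-5 + z}$)
$Z{\left(2 \right)} F = \sqrt{-5 + 2} \left(-54\right) = \sqrt{-3} \left(-54\right) = i \sqrt{3} \left(-54\right) = - 54 i \sqrt{3}$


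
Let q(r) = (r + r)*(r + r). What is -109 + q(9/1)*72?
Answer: 23219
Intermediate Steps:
q(r) = 4*r**2 (q(r) = (2*r)*(2*r) = 4*r**2)
-109 + q(9/1)*72 = -109 + (4*(9/1)**2)*72 = -109 + (4*(9*1)**2)*72 = -109 + (4*9**2)*72 = -109 + (4*81)*72 = -109 + 324*72 = -109 + 23328 = 23219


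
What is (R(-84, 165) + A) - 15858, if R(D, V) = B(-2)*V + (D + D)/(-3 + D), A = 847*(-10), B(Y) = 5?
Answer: -681531/29 ≈ -23501.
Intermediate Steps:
A = -8470
R(D, V) = 5*V + 2*D/(-3 + D) (R(D, V) = 5*V + (D + D)/(-3 + D) = 5*V + (2*D)/(-3 + D) = 5*V + 2*D/(-3 + D))
(R(-84, 165) + A) - 15858 = ((-15*165 + 2*(-84) + 5*(-84)*165)/(-3 - 84) - 8470) - 15858 = ((-2475 - 168 - 69300)/(-87) - 8470) - 15858 = (-1/87*(-71943) - 8470) - 15858 = (23981/29 - 8470) - 15858 = -221649/29 - 15858 = -681531/29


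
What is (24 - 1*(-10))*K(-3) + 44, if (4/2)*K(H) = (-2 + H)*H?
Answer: 299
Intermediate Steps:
K(H) = H*(-2 + H)/2 (K(H) = ((-2 + H)*H)/2 = (H*(-2 + H))/2 = H*(-2 + H)/2)
(24 - 1*(-10))*K(-3) + 44 = (24 - 1*(-10))*((½)*(-3)*(-2 - 3)) + 44 = (24 + 10)*((½)*(-3)*(-5)) + 44 = 34*(15/2) + 44 = 255 + 44 = 299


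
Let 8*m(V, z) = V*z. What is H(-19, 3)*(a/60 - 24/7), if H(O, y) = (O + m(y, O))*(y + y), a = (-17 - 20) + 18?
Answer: 328757/560 ≈ 587.07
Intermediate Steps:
a = -19 (a = -37 + 18 = -19)
m(V, z) = V*z/8 (m(V, z) = (V*z)/8 = V*z/8)
H(O, y) = 2*y*(O + O*y/8) (H(O, y) = (O + y*O/8)*(y + y) = (O + O*y/8)*(2*y) = 2*y*(O + O*y/8))
H(-19, 3)*(a/60 - 24/7) = ((1/4)*(-19)*3*(8 + 3))*(-19/60 - 24/7) = ((1/4)*(-19)*3*11)*(-19*1/60 - 24*1/7) = -627*(-19/60 - 24/7)/4 = -627/4*(-1573/420) = 328757/560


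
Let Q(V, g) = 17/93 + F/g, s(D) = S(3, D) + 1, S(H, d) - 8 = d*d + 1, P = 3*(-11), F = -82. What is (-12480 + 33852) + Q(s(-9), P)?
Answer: 21866285/1023 ≈ 21375.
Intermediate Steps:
P = -33
S(H, d) = 9 + d**2 (S(H, d) = 8 + (d*d + 1) = 8 + (d**2 + 1) = 8 + (1 + d**2) = 9 + d**2)
s(D) = 10 + D**2 (s(D) = (9 + D**2) + 1 = 10 + D**2)
Q(V, g) = 17/93 - 82/g
(-12480 + 33852) + Q(s(-9), P) = (-12480 + 33852) + (17/93 - 82/(-33)) = 21372 + (17/93 - 82*(-1/33)) = 21372 + (17/93 + 82/33) = 21372 + 2729/1023 = 21866285/1023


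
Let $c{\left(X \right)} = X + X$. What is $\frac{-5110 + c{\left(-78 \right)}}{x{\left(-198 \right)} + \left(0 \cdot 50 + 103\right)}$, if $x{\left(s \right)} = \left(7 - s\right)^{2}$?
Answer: $- \frac{1}{8} \approx -0.125$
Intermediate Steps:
$c{\left(X \right)} = 2 X$
$\frac{-5110 + c{\left(-78 \right)}}{x{\left(-198 \right)} + \left(0 \cdot 50 + 103\right)} = \frac{-5110 + 2 \left(-78\right)}{\left(-7 - 198\right)^{2} + \left(0 \cdot 50 + 103\right)} = \frac{-5110 - 156}{\left(-205\right)^{2} + \left(0 + 103\right)} = - \frac{5266}{42025 + 103} = - \frac{5266}{42128} = \left(-5266\right) \frac{1}{42128} = - \frac{1}{8}$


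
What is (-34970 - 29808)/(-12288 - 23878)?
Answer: 32389/18083 ≈ 1.7911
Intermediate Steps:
(-34970 - 29808)/(-12288 - 23878) = -64778/(-36166) = -64778*(-1/36166) = 32389/18083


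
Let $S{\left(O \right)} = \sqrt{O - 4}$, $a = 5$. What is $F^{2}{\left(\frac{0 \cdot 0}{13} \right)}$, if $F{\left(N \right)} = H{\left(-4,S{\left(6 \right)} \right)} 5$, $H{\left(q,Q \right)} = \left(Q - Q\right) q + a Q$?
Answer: $1250$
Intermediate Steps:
$S{\left(O \right)} = \sqrt{-4 + O}$
$H{\left(q,Q \right)} = 5 Q$ ($H{\left(q,Q \right)} = \left(Q - Q\right) q + 5 Q = 0 q + 5 Q = 0 + 5 Q = 5 Q$)
$F{\left(N \right)} = 25 \sqrt{2}$ ($F{\left(N \right)} = 5 \sqrt{-4 + 6} \cdot 5 = 5 \sqrt{2} \cdot 5 = 25 \sqrt{2}$)
$F^{2}{\left(\frac{0 \cdot 0}{13} \right)} = \left(25 \sqrt{2}\right)^{2} = 1250$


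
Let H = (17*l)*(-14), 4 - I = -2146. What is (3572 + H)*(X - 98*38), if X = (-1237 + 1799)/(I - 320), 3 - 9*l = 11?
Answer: -116021259308/8235 ≈ -1.4089e+7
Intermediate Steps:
I = 2150 (I = 4 - 1*(-2146) = 4 + 2146 = 2150)
l = -8/9 (l = ⅓ - ⅑*11 = ⅓ - 11/9 = -8/9 ≈ -0.88889)
H = 1904/9 (H = (17*(-8/9))*(-14) = -136/9*(-14) = 1904/9 ≈ 211.56)
X = 281/915 (X = (-1237 + 1799)/(2150 - 320) = 562/1830 = 562*(1/1830) = 281/915 ≈ 0.30710)
(3572 + H)*(X - 98*38) = (3572 + 1904/9)*(281/915 - 98*38) = 34052*(281/915 - 3724)/9 = (34052/9)*(-3407179/915) = -116021259308/8235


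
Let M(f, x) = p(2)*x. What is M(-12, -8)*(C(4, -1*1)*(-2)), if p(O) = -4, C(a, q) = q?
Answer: 64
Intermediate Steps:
M(f, x) = -4*x
M(-12, -8)*(C(4, -1*1)*(-2)) = (-4*(-8))*(-1*1*(-2)) = 32*(-1*(-2)) = 32*2 = 64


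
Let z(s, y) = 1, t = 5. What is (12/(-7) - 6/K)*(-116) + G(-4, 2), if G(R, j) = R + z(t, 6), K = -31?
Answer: 37629/217 ≈ 173.41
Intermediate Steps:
G(R, j) = 1 + R (G(R, j) = R + 1 = 1 + R)
(12/(-7) - 6/K)*(-116) + G(-4, 2) = (12/(-7) - 6/(-31))*(-116) + (1 - 4) = (12*(-1/7) - 6*(-1/31))*(-116) - 3 = (-12/7 + 6/31)*(-116) - 3 = -330/217*(-116) - 3 = 38280/217 - 3 = 37629/217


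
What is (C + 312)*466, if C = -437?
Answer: -58250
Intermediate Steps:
(C + 312)*466 = (-437 + 312)*466 = -125*466 = -58250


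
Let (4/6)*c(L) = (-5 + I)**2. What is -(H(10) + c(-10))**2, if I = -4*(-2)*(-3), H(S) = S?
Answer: -6466849/4 ≈ -1.6167e+6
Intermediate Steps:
I = -24 (I = 8*(-3) = -24)
c(L) = 2523/2 (c(L) = 3*(-5 - 24)**2/2 = (3/2)*(-29)**2 = (3/2)*841 = 2523/2)
-(H(10) + c(-10))**2 = -(10 + 2523/2)**2 = -(2543/2)**2 = -1*6466849/4 = -6466849/4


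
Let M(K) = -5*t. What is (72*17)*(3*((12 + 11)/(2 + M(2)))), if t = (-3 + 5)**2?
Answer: -4692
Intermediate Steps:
t = 4 (t = 2**2 = 4)
M(K) = -20 (M(K) = -5*4 = -20)
(72*17)*(3*((12 + 11)/(2 + M(2)))) = (72*17)*(3*((12 + 11)/(2 - 20))) = 1224*(3*(23/(-18))) = 1224*(3*(23*(-1/18))) = 1224*(3*(-23/18)) = 1224*(-23/6) = -4692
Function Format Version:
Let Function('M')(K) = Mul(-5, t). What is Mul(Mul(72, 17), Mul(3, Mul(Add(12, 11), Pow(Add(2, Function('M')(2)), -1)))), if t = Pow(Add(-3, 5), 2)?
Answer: -4692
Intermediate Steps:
t = 4 (t = Pow(2, 2) = 4)
Function('M')(K) = -20 (Function('M')(K) = Mul(-5, 4) = -20)
Mul(Mul(72, 17), Mul(3, Mul(Add(12, 11), Pow(Add(2, Function('M')(2)), -1)))) = Mul(Mul(72, 17), Mul(3, Mul(Add(12, 11), Pow(Add(2, -20), -1)))) = Mul(1224, Mul(3, Mul(23, Pow(-18, -1)))) = Mul(1224, Mul(3, Mul(23, Rational(-1, 18)))) = Mul(1224, Mul(3, Rational(-23, 18))) = Mul(1224, Rational(-23, 6)) = -4692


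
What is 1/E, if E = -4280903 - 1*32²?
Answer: -1/4281927 ≈ -2.3354e-7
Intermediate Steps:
E = -4281927 (E = -4280903 - 1*1024 = -4280903 - 1024 = -4281927)
1/E = 1/(-4281927) = -1/4281927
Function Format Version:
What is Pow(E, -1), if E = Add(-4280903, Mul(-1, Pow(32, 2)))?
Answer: Rational(-1, 4281927) ≈ -2.3354e-7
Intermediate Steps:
E = -4281927 (E = Add(-4280903, Mul(-1, 1024)) = Add(-4280903, -1024) = -4281927)
Pow(E, -1) = Pow(-4281927, -1) = Rational(-1, 4281927)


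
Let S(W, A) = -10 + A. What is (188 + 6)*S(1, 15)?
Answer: 970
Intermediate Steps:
(188 + 6)*S(1, 15) = (188 + 6)*(-10 + 15) = 194*5 = 970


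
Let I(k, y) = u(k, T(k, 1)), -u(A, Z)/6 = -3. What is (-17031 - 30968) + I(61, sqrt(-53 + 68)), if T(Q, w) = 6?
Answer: -47981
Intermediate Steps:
u(A, Z) = 18 (u(A, Z) = -6*(-3) = 18)
I(k, y) = 18
(-17031 - 30968) + I(61, sqrt(-53 + 68)) = (-17031 - 30968) + 18 = -47999 + 18 = -47981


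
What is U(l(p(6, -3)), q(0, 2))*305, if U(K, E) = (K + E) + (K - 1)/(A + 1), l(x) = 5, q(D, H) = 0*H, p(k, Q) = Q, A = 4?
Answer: 1769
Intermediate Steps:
q(D, H) = 0
U(K, E) = -1/5 + E + 6*K/5 (U(K, E) = (K + E) + (K - 1)/(4 + 1) = (E + K) + (-1 + K)/5 = (E + K) + (-1 + K)*(1/5) = (E + K) + (-1/5 + K/5) = -1/5 + E + 6*K/5)
U(l(p(6, -3)), q(0, 2))*305 = (-1/5 + 0 + (6/5)*5)*305 = (-1/5 + 0 + 6)*305 = (29/5)*305 = 1769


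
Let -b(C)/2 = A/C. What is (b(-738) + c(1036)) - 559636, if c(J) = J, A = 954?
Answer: -22902494/41 ≈ -5.5860e+5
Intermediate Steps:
b(C) = -1908/C
(b(-738) + c(1036)) - 559636 = (-1908/(-738) + 1036) - 559636 = (-1908*(-1/738) + 1036) - 559636 = (106/41 + 1036) - 559636 = 42582/41 - 559636 = -22902494/41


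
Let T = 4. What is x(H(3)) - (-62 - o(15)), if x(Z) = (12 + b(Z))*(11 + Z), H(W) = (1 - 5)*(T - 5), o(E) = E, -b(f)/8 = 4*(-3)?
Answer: 1697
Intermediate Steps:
b(f) = 96 (b(f) = -32*(-3) = -8*(-12) = 96)
H(W) = 4 (H(W) = (1 - 5)*(4 - 5) = -4*(-1) = 4)
x(Z) = 1188 + 108*Z (x(Z) = (12 + 96)*(11 + Z) = 108*(11 + Z) = 1188 + 108*Z)
x(H(3)) - (-62 - o(15)) = (1188 + 108*4) - (-62 - 1*15) = (1188 + 432) - (-62 - 15) = 1620 - 1*(-77) = 1620 + 77 = 1697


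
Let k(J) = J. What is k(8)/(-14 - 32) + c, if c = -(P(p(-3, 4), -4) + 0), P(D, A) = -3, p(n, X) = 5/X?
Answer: 65/23 ≈ 2.8261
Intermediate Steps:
c = 3 (c = -(-3 + 0) = -1*(-3) = 3)
k(8)/(-14 - 32) + c = 8/(-14 - 32) + 3 = 8/(-46) + 3 = 8*(-1/46) + 3 = -4/23 + 3 = 65/23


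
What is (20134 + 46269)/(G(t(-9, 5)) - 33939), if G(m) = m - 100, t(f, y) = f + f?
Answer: -66403/34057 ≈ -1.9498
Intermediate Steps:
t(f, y) = 2*f
G(m) = -100 + m
(20134 + 46269)/(G(t(-9, 5)) - 33939) = (20134 + 46269)/((-100 + 2*(-9)) - 33939) = 66403/((-100 - 18) - 33939) = 66403/(-118 - 33939) = 66403/(-34057) = 66403*(-1/34057) = -66403/34057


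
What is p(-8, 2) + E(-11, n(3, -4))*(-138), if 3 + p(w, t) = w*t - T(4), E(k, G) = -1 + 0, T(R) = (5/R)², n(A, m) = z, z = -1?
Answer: 1879/16 ≈ 117.44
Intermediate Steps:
n(A, m) = -1
T(R) = 25/R²
E(k, G) = -1
p(w, t) = -73/16 + t*w (p(w, t) = -3 + (w*t - 25/4²) = -3 + (t*w - 25/16) = -3 + (-25/16 + t*w) = -73/16 + t*w)
p(-8, 2) + E(-11, n(3, -4))*(-138) = (-73/16 + 2*(-8)) - 1*(-138) = (-73/16 - 16) + 138 = -329/16 + 138 = 1879/16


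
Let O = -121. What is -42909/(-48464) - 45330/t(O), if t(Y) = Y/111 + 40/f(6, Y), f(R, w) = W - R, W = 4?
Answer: 243953366289/113454224 ≈ 2150.2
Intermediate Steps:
f(R, w) = 4 - R
t(Y) = -20 + Y/111 (t(Y) = Y/111 + 40/(4 - 1*6) = Y*(1/111) + 40/(4 - 6) = Y/111 + 40/(-2) = Y/111 + 40*(-1/2) = Y/111 - 20 = -20 + Y/111)
-42909/(-48464) - 45330/t(O) = -42909/(-48464) - 45330/(-20 + (1/111)*(-121)) = -42909*(-1/48464) - 45330/(-20 - 121/111) = 42909/48464 - 45330/(-2341/111) = 42909/48464 - 45330*(-111/2341) = 42909/48464 + 5031630/2341 = 243953366289/113454224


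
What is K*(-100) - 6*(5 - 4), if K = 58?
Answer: -5806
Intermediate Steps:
K*(-100) - 6*(5 - 4) = 58*(-100) - 6*(5 - 4) = -5800 - 6*1 = -5800 - 6 = -5806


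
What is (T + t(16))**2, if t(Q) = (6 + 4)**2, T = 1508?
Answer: 2585664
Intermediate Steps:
t(Q) = 100 (t(Q) = 10**2 = 100)
(T + t(16))**2 = (1508 + 100)**2 = 1608**2 = 2585664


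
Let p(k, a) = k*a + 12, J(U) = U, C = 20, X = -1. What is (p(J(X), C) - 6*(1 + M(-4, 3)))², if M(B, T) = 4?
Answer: 1444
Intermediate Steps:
p(k, a) = 12 + a*k (p(k, a) = a*k + 12 = 12 + a*k)
(p(J(X), C) - 6*(1 + M(-4, 3)))² = ((12 + 20*(-1)) - 6*(1 + 4))² = ((12 - 20) - 6*5)² = (-8 - 30)² = (-38)² = 1444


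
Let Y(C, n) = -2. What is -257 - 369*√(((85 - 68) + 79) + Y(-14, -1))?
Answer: -257 - 369*√94 ≈ -3834.6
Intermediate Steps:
-257 - 369*√(((85 - 68) + 79) + Y(-14, -1)) = -257 - 369*√(((85 - 68) + 79) - 2) = -257 - 369*√((17 + 79) - 2) = -257 - 369*√(96 - 2) = -257 - 369*√94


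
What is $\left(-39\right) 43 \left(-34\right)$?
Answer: $57018$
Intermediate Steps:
$\left(-39\right) 43 \left(-34\right) = \left(-1677\right) \left(-34\right) = 57018$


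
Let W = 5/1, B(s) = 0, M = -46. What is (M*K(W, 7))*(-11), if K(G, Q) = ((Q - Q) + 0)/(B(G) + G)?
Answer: 0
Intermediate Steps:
W = 5 (W = 5*1 = 5)
K(G, Q) = 0 (K(G, Q) = ((Q - Q) + 0)/(0 + G) = (0 + 0)/G = 0/G = 0)
(M*K(W, 7))*(-11) = -46*0*(-11) = 0*(-11) = 0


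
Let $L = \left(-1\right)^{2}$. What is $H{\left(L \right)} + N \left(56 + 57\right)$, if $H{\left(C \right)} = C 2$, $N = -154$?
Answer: $-17400$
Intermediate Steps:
$L = 1$
$H{\left(C \right)} = 2 C$
$H{\left(L \right)} + N \left(56 + 57\right) = 2 \cdot 1 - 154 \left(56 + 57\right) = 2 - 17402 = -17400$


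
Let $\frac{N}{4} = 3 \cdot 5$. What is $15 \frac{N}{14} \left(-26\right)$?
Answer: $- \frac{11700}{7} \approx -1671.4$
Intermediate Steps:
$N = 60$ ($N = 4 \cdot 3 \cdot 5 = 4 \cdot 15 = 60$)
$15 \frac{N}{14} \left(-26\right) = 15 \cdot \frac{60}{14} \left(-26\right) = 15 \cdot 60 \cdot \frac{1}{14} \left(-26\right) = 15 \cdot \frac{30}{7} \left(-26\right) = \frac{450}{7} \left(-26\right) = - \frac{11700}{7}$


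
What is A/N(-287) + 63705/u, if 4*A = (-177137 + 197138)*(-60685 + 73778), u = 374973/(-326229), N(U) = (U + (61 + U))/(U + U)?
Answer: 3128971068689197/42746922 ≈ 7.3198e+7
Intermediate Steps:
N(U) = (61 + 2*U)/(2*U) (N(U) = (61 + 2*U)/((2*U)) = (61 + 2*U)*(1/(2*U)) = (61 + 2*U)/(2*U))
u = -124991/108743 (u = 374973*(-1/326229) = -124991/108743 ≈ -1.1494)
A = 261873093/4 (A = ((-177137 + 197138)*(-60685 + 73778))/4 = (20001*13093)/4 = (¼)*261873093 = 261873093/4 ≈ 6.5468e+7)
A/N(-287) + 63705/u = 261873093/(4*(((61/2 - 287)/(-287)))) + 63705/(-124991/108743) = 261873093/(4*((-1/287*(-513/2)))) + 63705*(-108743/124991) = 261873093/(4*(513/574)) - 6927472815/124991 = (261873093/4)*(574/513) - 6927472815/124991 = 25052525897/342 - 6927472815/124991 = 3128971068689197/42746922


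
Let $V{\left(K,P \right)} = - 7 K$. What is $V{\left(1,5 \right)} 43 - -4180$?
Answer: $3879$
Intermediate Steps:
$V{\left(1,5 \right)} 43 - -4180 = \left(-7\right) 1 \cdot 43 - -4180 = \left(-7\right) 43 + 4180 = -301 + 4180 = 3879$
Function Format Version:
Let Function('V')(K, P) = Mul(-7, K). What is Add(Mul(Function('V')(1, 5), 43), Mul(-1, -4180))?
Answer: 3879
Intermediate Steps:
Add(Mul(Function('V')(1, 5), 43), Mul(-1, -4180)) = Add(Mul(Mul(-7, 1), 43), Mul(-1, -4180)) = Add(Mul(-7, 43), 4180) = Add(-301, 4180) = 3879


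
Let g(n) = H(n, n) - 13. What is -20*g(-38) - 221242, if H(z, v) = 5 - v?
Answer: -221842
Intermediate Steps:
g(n) = -8 - n (g(n) = (5 - n) - 13 = -8 - n)
-20*g(-38) - 221242 = -20*(-8 - 1*(-38)) - 221242 = -20*(-8 + 38) - 221242 = -20*30 - 221242 = -600 - 221242 = -221842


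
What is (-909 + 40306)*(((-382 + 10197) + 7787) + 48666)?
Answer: 2610760396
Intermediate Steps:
(-909 + 40306)*(((-382 + 10197) + 7787) + 48666) = 39397*((9815 + 7787) + 48666) = 39397*(17602 + 48666) = 39397*66268 = 2610760396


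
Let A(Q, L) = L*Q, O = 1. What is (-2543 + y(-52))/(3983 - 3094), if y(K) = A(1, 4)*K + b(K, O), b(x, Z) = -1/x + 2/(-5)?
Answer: -715359/231140 ≈ -3.0949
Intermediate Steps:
b(x, Z) = -2/5 - 1/x (b(x, Z) = -1/x + 2*(-1/5) = -1/x - 2/5 = -2/5 - 1/x)
y(K) = -2/5 - 1/K + 4*K (y(K) = (4*1)*K + (-2/5 - 1/K) = 4*K + (-2/5 - 1/K) = -2/5 - 1/K + 4*K)
(-2543 + y(-52))/(3983 - 3094) = (-2543 + (-2/5 - 1/(-52) + 4*(-52)))/(3983 - 3094) = (-2543 + (-2/5 - 1*(-1/52) - 208))/889 = (-2543 + (-2/5 + 1/52 - 208))*(1/889) = (-2543 - 54179/260)*(1/889) = -715359/260*1/889 = -715359/231140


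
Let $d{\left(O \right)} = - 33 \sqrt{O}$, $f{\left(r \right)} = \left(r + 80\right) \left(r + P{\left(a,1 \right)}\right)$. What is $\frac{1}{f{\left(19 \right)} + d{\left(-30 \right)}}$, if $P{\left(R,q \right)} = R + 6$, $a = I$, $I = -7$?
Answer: $\frac{3}{5401} + \frac{i \sqrt{30}}{97218} \approx 0.00055545 + 5.634 \cdot 10^{-5} i$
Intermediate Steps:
$a = -7$
$P{\left(R,q \right)} = 6 + R$
$f{\left(r \right)} = \left(-1 + r\right) \left(80 + r\right)$ ($f{\left(r \right)} = \left(r + 80\right) \left(r + \left(6 - 7\right)\right) = \left(80 + r\right) \left(r - 1\right) = \left(80 + r\right) \left(-1 + r\right) = \left(-1 + r\right) \left(80 + r\right)$)
$\frac{1}{f{\left(19 \right)} + d{\left(-30 \right)}} = \frac{1}{\left(-80 + 19^{2} + 79 \cdot 19\right) - 33 \sqrt{-30}} = \frac{1}{\left(-80 + 361 + 1501\right) - 33 i \sqrt{30}} = \frac{1}{1782 - 33 i \sqrt{30}}$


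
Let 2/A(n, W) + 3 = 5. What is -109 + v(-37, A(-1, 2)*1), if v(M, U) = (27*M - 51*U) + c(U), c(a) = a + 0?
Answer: -1158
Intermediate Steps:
c(a) = a
A(n, W) = 1 (A(n, W) = 2/(-3 + 5) = 2/2 = 2*(1/2) = 1)
v(M, U) = -50*U + 27*M (v(M, U) = (27*M - 51*U) + U = (-51*U + 27*M) + U = -50*U + 27*M)
-109 + v(-37, A(-1, 2)*1) = -109 + (-50 + 27*(-37)) = -109 + (-50*1 - 999) = -109 + (-50 - 999) = -109 - 1049 = -1158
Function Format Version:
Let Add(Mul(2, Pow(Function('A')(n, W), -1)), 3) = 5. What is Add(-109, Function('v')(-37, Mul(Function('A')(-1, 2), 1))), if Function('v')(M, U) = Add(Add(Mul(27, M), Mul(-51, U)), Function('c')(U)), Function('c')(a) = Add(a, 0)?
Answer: -1158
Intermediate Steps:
Function('c')(a) = a
Function('A')(n, W) = 1 (Function('A')(n, W) = Mul(2, Pow(Add(-3, 5), -1)) = Mul(2, Pow(2, -1)) = Mul(2, Rational(1, 2)) = 1)
Function('v')(M, U) = Add(Mul(-50, U), Mul(27, M)) (Function('v')(M, U) = Add(Add(Mul(27, M), Mul(-51, U)), U) = Add(Add(Mul(-51, U), Mul(27, M)), U) = Add(Mul(-50, U), Mul(27, M)))
Add(-109, Function('v')(-37, Mul(Function('A')(-1, 2), 1))) = Add(-109, Add(Mul(-50, Mul(1, 1)), Mul(27, -37))) = Add(-109, Add(Mul(-50, 1), -999)) = Add(-109, Add(-50, -999)) = Add(-109, -1049) = -1158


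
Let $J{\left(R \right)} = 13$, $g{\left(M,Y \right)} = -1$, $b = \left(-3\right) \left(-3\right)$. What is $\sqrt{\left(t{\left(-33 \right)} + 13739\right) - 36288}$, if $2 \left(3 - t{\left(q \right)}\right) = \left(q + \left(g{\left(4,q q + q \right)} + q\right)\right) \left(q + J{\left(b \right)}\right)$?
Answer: $4 i \sqrt{1451} \approx 152.37 i$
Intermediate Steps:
$b = 9$
$t{\left(q \right)} = 3 - \frac{\left(-1 + 2 q\right) \left(13 + q\right)}{2}$ ($t{\left(q \right)} = 3 - \frac{\left(q + \left(-1 + q\right)\right) \left(q + 13\right)}{2} = 3 - \frac{\left(-1 + 2 q\right) \left(13 + q\right)}{2}$)
$\sqrt{\left(t{\left(-33 \right)} + 13739\right) - 36288} = \sqrt{\left(\left(\frac{19}{2} - \left(-33\right)^{2} - - \frac{825}{2}\right) + 13739\right) - 36288} = \sqrt{\left(\left(\frac{19}{2} - 1089 + \frac{825}{2}\right) + 13739\right) - 36288} = \sqrt{\left(-667 + 13739\right) - 36288} = \sqrt{13072 - 36288} = \sqrt{-23216} = 4 i \sqrt{1451}$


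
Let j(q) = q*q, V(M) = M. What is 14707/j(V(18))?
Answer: 14707/324 ≈ 45.392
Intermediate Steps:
j(q) = q²
14707/j(V(18)) = 14707/(18²) = 14707/324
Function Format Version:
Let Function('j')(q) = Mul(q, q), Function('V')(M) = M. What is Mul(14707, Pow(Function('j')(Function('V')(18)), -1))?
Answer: Rational(14707, 324) ≈ 45.392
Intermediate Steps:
Function('j')(q) = Pow(q, 2)
Mul(14707, Pow(Function('j')(Function('V')(18)), -1)) = Mul(14707, Pow(Pow(18, 2), -1)) = Mul(14707, Pow(324, -1)) = Mul(14707, Rational(1, 324)) = Rational(14707, 324)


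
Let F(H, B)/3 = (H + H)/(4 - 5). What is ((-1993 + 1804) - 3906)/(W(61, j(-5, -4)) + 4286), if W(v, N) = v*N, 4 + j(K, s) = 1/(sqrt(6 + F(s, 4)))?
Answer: -70937100/70018457 + 35685*sqrt(30)/70018457 ≈ -1.0103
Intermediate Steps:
F(H, B) = -6*H (F(H, B) = 3*((H + H)/(4 - 5)) = 3*((2*H)/(-1)) = 3*((2*H)*(-1)) = 3*(-2*H) = -6*H)
j(K, s) = -4 + 1/sqrt(6 - 6*s) (j(K, s) = -4 + 1/(sqrt(6 - 6*s)) = -4 + 1/sqrt(6 - 6*s))
W(v, N) = N*v
((-1993 + 1804) - 3906)/(W(61, j(-5, -4)) + 4286) = ((-1993 + 1804) - 3906)/((-4 + sqrt(6)/(6*sqrt(1 - 1*(-4))))*61 + 4286) = (-189 - 3906)/((-4 + sqrt(6)/(6*sqrt(1 + 4)))*61 + 4286) = -4095/((-4 + sqrt(6)/(6*sqrt(5)))*61 + 4286) = -4095/((-4 + sqrt(6)*(sqrt(5)/5)/6)*61 + 4286) = -4095/((-4 + sqrt(30)/30)*61 + 4286) = -4095/((-244 + 61*sqrt(30)/30) + 4286) = -4095/(4042 + 61*sqrt(30)/30)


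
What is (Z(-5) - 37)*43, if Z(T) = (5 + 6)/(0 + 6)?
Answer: -9073/6 ≈ -1512.2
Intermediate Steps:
Z(T) = 11/6
(Z(-5) - 37)*43 = (11/6 - 37)*43 = -211/6*43 = -9073/6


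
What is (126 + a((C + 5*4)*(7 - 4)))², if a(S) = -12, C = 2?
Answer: 12996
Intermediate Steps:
(126 + a((C + 5*4)*(7 - 4)))² = (126 - 12)² = 114² = 12996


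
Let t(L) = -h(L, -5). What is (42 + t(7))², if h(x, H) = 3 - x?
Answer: 2116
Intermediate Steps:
t(L) = -3 + L (t(L) = -(3 - L) = -3 + L)
(42 + t(7))² = (42 + (-3 + 7))² = (42 + 4)² = 46² = 2116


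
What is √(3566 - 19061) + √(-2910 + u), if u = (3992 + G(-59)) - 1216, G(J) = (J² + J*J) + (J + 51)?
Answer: 2*√1705 + I*√15495 ≈ 82.583 + 124.48*I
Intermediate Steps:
G(J) = 51 + J + 2*J² (G(J) = (J² + J²) + (51 + J) = 2*J² + (51 + J) = 51 + J + 2*J²)
u = 9730 (u = (3992 + (51 - 59 + 2*(-59)²)) - 1216 = (3992 + (51 - 59 + 2*3481)) - 1216 = (3992 + (51 - 59 + 6962)) - 1216 = (3992 + 6954) - 1216 = 10946 - 1216 = 9730)
√(3566 - 19061) + √(-2910 + u) = √(3566 - 19061) + √(-2910 + 9730) = √(-15495) + √6820 = I*√15495 + 2*√1705 = 2*√1705 + I*√15495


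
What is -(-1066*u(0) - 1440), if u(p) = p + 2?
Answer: 3572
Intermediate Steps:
u(p) = 2 + p
-(-1066*u(0) - 1440) = -(-1066*(2 + 0) - 1440) = -(-1066*2 - 1440) = -(-2132 - 1440) = -1*(-3572) = 3572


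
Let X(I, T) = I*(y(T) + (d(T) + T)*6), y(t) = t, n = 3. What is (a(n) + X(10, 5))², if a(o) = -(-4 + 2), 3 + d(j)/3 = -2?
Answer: 300304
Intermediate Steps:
d(j) = -15 (d(j) = -9 + 3*(-2) = -9 - 6 = -15)
a(o) = 2 (a(o) = -1*(-2) = 2)
X(I, T) = I*(-90 + 7*T) (X(I, T) = I*(T + (-15 + T)*6) = I*(T + (-90 + 6*T)) = I*(-90 + 7*T))
(a(n) + X(10, 5))² = (2 + 10*(-90 + 7*5))² = (2 + 10*(-90 + 35))² = (2 + 10*(-55))² = (2 - 550)² = (-548)² = 300304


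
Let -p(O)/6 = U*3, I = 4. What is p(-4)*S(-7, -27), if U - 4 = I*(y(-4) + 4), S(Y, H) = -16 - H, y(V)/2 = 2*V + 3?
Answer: 3960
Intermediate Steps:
y(V) = 6 + 4*V (y(V) = 2*(2*V + 3) = 2*(3 + 2*V) = 6 + 4*V)
U = -20 (U = 4 + 4*((6 + 4*(-4)) + 4) = 4 + 4*((6 - 16) + 4) = 4 + 4*(-10 + 4) = 4 + 4*(-6) = 4 - 24 = -20)
p(O) = 360 (p(O) = -(-120)*3 = -6*(-60) = 360)
p(-4)*S(-7, -27) = 360*(-16 - 1*(-27)) = 360*(-16 + 27) = 360*11 = 3960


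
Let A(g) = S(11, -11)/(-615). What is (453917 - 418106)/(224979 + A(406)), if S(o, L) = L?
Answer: 22023765/138362096 ≈ 0.15917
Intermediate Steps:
A(g) = 11/615 (A(g) = -11/(-615) = -11*(-1/615) = 11/615)
(453917 - 418106)/(224979 + A(406)) = (453917 - 418106)/(224979 + 11/615) = 35811/(138362096/615) = 35811*(615/138362096) = 22023765/138362096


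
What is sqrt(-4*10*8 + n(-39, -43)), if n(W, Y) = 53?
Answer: I*sqrt(267) ≈ 16.34*I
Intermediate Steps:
sqrt(-4*10*8 + n(-39, -43)) = sqrt(-4*10*8 + 53) = sqrt(-40*8 + 53) = sqrt(-320 + 53) = sqrt(-267) = I*sqrt(267)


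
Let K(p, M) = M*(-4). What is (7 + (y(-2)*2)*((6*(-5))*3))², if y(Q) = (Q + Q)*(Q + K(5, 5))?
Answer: 250683889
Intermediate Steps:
K(p, M) = -4*M
y(Q) = 2*Q*(-20 + Q) (y(Q) = (Q + Q)*(Q - 4*5) = (2*Q)*(Q - 20) = (2*Q)*(-20 + Q) = 2*Q*(-20 + Q))
(7 + (y(-2)*2)*((6*(-5))*3))² = (7 + ((2*(-2)*(-20 - 2))*2)*((6*(-5))*3))² = (7 + ((2*(-2)*(-22))*2)*(-30*3))² = (7 + (88*2)*(-90))² = (7 + 176*(-90))² = (7 - 15840)² = (-15833)² = 250683889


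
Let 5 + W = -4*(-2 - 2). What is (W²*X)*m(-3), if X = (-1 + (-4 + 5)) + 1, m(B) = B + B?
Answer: -726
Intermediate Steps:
m(B) = 2*B
W = 11 (W = -5 - 4*(-2 - 2) = -5 - 4*(-4) = -5 + 16 = 11)
X = 1 (X = (-1 + 1) + 1 = 0 + 1 = 1)
(W²*X)*m(-3) = (11²*1)*(2*(-3)) = (121*1)*(-6) = 121*(-6) = -726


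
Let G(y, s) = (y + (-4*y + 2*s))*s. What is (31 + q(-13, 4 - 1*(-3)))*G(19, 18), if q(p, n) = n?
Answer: -14364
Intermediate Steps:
G(y, s) = s*(-3*y + 2*s) (G(y, s) = (-3*y + 2*s)*s = s*(-3*y + 2*s))
(31 + q(-13, 4 - 1*(-3)))*G(19, 18) = (31 + (4 - 1*(-3)))*(18*(-3*19 + 2*18)) = (31 + (4 + 3))*(18*(-57 + 36)) = (31 + 7)*(18*(-21)) = 38*(-378) = -14364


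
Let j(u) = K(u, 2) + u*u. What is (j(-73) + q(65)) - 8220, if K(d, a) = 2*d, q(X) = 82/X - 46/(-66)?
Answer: -6510164/2145 ≈ -3035.0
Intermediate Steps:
q(X) = 23/33 + 82/X (q(X) = 82/X - 46*(-1/66) = 82/X + 23/33 = 23/33 + 82/X)
j(u) = u**2 + 2*u (j(u) = 2*u + u*u = 2*u + u**2 = u**2 + 2*u)
(j(-73) + q(65)) - 8220 = (-73*(2 - 73) + (23/33 + 82/65)) - 8220 = (-73*(-71) + (23/33 + 82*(1/65))) - 8220 = (5183 + (23/33 + 82/65)) - 8220 = (5183 + 4201/2145) - 8220 = 11121736/2145 - 8220 = -6510164/2145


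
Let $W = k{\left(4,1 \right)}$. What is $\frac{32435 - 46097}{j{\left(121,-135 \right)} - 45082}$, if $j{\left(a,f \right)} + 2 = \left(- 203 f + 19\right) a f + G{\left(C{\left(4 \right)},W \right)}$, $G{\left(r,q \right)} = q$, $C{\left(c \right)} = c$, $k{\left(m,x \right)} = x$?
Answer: $\frac{13662}{448016123} \approx 3.0494 \cdot 10^{-5}$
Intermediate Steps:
$W = 1$
$j{\left(a,f \right)} = -1 + a f \left(19 - 203 f\right)$ ($j{\left(a,f \right)} = -2 + \left(\left(- 203 f + 19\right) a f + 1\right) = -2 + \left(\left(19 - 203 f\right) a f + 1\right) = -2 + \left(a \left(19 - 203 f\right) f + 1\right) = -2 + \left(a f \left(19 - 203 f\right) + 1\right) = -2 + \left(1 + a f \left(19 - 203 f\right)\right) = -1 + a f \left(19 - 203 f\right)$)
$\frac{32435 - 46097}{j{\left(121,-135 \right)} - 45082} = \frac{32435 - 46097}{\left(-1 - 24563 \left(-135\right)^{2} + 19 \cdot 121 \left(-135\right)\right) - 45082} = - \frac{13662}{\left(-1 - 24563 \cdot 18225 - 310365\right) - 45082} = - \frac{13662}{\left(-1 - 447660675 - 310365\right) - 45082} = - \frac{13662}{-447971041 - 45082} = - \frac{13662}{-448016123} = \left(-13662\right) \left(- \frac{1}{448016123}\right) = \frac{13662}{448016123}$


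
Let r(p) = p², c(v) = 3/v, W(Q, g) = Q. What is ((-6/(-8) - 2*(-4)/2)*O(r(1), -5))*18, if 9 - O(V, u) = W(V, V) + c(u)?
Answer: 7353/10 ≈ 735.30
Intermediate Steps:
O(V, u) = 9 - V - 3/u (O(V, u) = 9 - (V + 3/u) = 9 + (-V - 3/u) = 9 - V - 3/u)
((-6/(-8) - 2*(-4)/2)*O(r(1), -5))*18 = ((-6/(-8) - 2*(-4)/2)*(9 - 1*1² - 3/(-5)))*18 = ((-6*(-⅛) + 8*(½))*(9 - 1*1 - 3*(-⅕)))*18 = ((¾ + 4)*(9 - 1 + ⅗))*18 = ((19/4)*(43/5))*18 = (817/20)*18 = 7353/10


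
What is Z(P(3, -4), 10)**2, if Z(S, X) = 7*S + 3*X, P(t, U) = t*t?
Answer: 8649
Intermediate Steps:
P(t, U) = t**2
Z(S, X) = 3*X + 7*S
Z(P(3, -4), 10)**2 = (3*10 + 7*3**2)**2 = (30 + 7*9)**2 = (30 + 63)**2 = 93**2 = 8649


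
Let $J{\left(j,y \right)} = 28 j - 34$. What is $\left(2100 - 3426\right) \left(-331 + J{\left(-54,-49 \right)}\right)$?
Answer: $2488902$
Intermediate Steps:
$J{\left(j,y \right)} = -34 + 28 j$
$\left(2100 - 3426\right) \left(-331 + J{\left(-54,-49 \right)}\right) = \left(2100 - 3426\right) \left(-331 + \left(-34 + 28 \left(-54\right)\right)\right) = - 1326 \left(-331 - 1546\right) = \left(-1326\right) \left(-1877\right) = 2488902$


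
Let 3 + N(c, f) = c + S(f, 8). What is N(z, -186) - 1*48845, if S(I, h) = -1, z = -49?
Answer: -48898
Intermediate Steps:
N(c, f) = -4 + c (N(c, f) = -3 + (c - 1) = -3 + (-1 + c) = -4 + c)
N(z, -186) - 1*48845 = (-4 - 49) - 1*48845 = -53 - 48845 = -48898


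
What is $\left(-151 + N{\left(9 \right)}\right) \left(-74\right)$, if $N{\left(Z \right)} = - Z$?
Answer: $11840$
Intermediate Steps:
$\left(-151 + N{\left(9 \right)}\right) \left(-74\right) = \left(-151 - 9\right) \left(-74\right) = \left(-160\right) \left(-74\right) = 11840$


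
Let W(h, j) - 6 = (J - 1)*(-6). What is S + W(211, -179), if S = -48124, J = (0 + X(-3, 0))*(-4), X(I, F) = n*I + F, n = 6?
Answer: -48544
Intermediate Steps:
X(I, F) = F + 6*I (X(I, F) = 6*I + F = F + 6*I)
J = 72 (J = (0 + (0 + 6*(-3)))*(-4) = (0 + (0 - 18))*(-4) = (0 - 18)*(-4) = -18*(-4) = 72)
W(h, j) = -420 (W(h, j) = 6 + (72 - 1)*(-6) = 6 + 71*(-6) = 6 - 426 = -420)
S + W(211, -179) = -48124 - 420 = -48544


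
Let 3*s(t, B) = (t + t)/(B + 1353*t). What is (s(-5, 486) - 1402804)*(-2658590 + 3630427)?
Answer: -25680422394849106/18837 ≈ -1.3633e+12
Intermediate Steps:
s(t, B) = 2*t/(3*(B + 1353*t)) (s(t, B) = ((t + t)/(B + 1353*t))/3 = ((2*t)/(B + 1353*t))/3 = (2*t/(B + 1353*t))/3 = 2*t/(3*(B + 1353*t)))
(s(-5, 486) - 1402804)*(-2658590 + 3630427) = ((⅔)*(-5)/(486 + 1353*(-5)) - 1402804)*(-2658590 + 3630427) = ((⅔)*(-5)/(486 - 6765) - 1402804)*971837 = ((⅔)*(-5)/(-6279) - 1402804)*971837 = ((⅔)*(-5)*(-1/6279) - 1402804)*971837 = (10/18837 - 1402804)*971837 = -26424618938/18837*971837 = -25680422394849106/18837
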